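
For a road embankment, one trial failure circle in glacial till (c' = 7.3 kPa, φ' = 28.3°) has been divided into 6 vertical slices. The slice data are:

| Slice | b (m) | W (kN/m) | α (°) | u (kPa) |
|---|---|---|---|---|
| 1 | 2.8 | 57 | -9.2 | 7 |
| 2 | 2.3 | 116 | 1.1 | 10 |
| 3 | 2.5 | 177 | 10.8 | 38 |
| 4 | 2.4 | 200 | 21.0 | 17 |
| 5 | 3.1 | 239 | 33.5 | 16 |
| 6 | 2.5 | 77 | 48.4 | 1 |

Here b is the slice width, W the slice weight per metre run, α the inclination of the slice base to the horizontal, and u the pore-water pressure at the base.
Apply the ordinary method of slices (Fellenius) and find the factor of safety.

FS = 1.46

Ordinary method of slices: FS = Σ[c'·Δl_i + (W_i cosα_i − u_i·Δl_i)·tanφ'] / Σ W_i sinα_i, with Δl_i = b_i / cosα_i.
Slice 1: Δl = 2.8/cos(-9.2°) = 2.836 m; N'_1 = 57·cos(-9.2°) − 7·2.836 = 36.4; c'Δl = 20.71; W sinα = -9.1
Slice 2: Δl = 2.3/cos1.1° = 2.300 m; N'_2 = 116·cos1.1° − 10·2.300 = 93.0; c'Δl = 16.79; W sinα = 2.2
Slice 3: Δl = 2.5/cos10.8° = 2.545 m; N'_3 = 177·cos10.8° − 38·2.545 = 77.2; c'Δl = 18.58; W sinα = 33.2
Slice 4: Δl = 2.4/cos21.0° = 2.571 m; N'_4 = 200·cos21.0° − 17·2.571 = 143.0; c'Δl = 18.77; W sinα = 71.7
Slice 5: Δl = 3.1/cos33.5° = 3.718 m; N'_5 = 239·cos33.5° − 16·3.718 = 139.8; c'Δl = 27.14; W sinα = 131.9
Slice 6: Δl = 2.5/cos48.4° = 3.765 m; N'_6 = 77·cos48.4° − 1·3.765 = 47.4; c'Δl = 27.49; W sinα = 57.6
Σc'Δl = 129.5 kN/m; ΣN' = 536.7 kN/m; ΣW sinα = 287.4 kN/m
Resisting = 129.5 + 536.7·tan28.3° = 129.5 + 289.0 = 418.5 kN/m
FS = 418.5 / 287.4 = 1.456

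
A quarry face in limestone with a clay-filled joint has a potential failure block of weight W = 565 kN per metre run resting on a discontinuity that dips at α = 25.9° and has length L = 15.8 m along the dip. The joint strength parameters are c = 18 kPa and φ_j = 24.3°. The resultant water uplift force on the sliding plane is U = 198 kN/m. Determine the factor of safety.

FS = 1.72

Resolving the block weight along and normal to the plane and applying the Mohr–Coulomb strength on the joint:
N' = W cosα − U = 565·cos25.9° − 198 = 310.3 kN/m
Driving force T = W sinα = 565·sin25.9° = 246.8 kN/m
Resisting force R = c·L + N'·tanφ_j = 18·15.8 + 310.3·tan24.3° = 284.4 + 140.1 = 424.5 kN/m
FS = R / T = 424.5 / 246.8 = 1.720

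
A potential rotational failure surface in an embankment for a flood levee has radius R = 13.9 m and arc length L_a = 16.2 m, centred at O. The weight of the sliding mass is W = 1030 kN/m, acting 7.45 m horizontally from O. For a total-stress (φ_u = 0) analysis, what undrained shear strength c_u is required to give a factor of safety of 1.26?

c_u = 42.9 kPa

FS = c_u·L_a·R / (W·d), so c_u = FS·W·d / (L_a·R).
c_u = 1.26·1030·7.45 / (16.20·13.9) = 9668.6 / 225.18 = 42.94 kPa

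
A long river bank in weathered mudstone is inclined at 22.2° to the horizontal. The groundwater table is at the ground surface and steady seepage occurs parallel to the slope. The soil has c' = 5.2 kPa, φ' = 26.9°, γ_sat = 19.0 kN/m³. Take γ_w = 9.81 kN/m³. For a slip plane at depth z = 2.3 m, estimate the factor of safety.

FS = 0.94

With seepage parallel to the slope and the water table at the surface, the effective normal stress on the slip plane uses the buoyant unit weight γ' = γ_sat − γ_w while the driving shear stress uses γ_sat:
FS = [c' + γ' z cos²β tanφ'] / [γ_sat z sinβ cosβ]
γ' = 19.0 − 9.81 = 9.19 kN/m³
Numerator = 5.2 + 9.19·2.3·cos²22.2°·tan26.9° = 5.2 + 9.19·2.3·0.8572·0.5073 = 14.392 kPa
Denominator = 19.0·2.3·sin22.2°·cos22.2° = 19.0·2.3·0.3778·0.9259 = 15.288 kPa
FS = 14.392 / 15.288 = 0.941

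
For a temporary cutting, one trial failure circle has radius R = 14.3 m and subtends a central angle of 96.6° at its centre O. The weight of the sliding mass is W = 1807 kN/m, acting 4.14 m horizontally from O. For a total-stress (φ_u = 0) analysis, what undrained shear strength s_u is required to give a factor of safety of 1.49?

s_u = 32.3 kPa

FS = s_u·L_a·R / (W·d), so s_u = FS·W·d / (L_a·R).
Arc length L_a = R·θ = 14.3·(96.6°·π/180) = 14.3·1.6860 = 24.11 m
s_u = 1.49·1807·4.14 / (24.11·14.3) = 11146.7 / 344.77 = 32.33 kPa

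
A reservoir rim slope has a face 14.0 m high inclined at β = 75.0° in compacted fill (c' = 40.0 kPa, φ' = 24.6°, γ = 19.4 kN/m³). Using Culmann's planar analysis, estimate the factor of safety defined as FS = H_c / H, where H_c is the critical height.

H_c = (4c'/γ) · sinβ cosφ' / [1 − cos(β − φ')]
    = (4·40.0/19.4) · sin75.0°·cos24.6° / [1 − cos50.4°]
    = 8.247 · 0.8783 / 0.3626 = 19.98 m
FS = H_c / H = 19.98 / 14.0 = 1.427

FS = 1.43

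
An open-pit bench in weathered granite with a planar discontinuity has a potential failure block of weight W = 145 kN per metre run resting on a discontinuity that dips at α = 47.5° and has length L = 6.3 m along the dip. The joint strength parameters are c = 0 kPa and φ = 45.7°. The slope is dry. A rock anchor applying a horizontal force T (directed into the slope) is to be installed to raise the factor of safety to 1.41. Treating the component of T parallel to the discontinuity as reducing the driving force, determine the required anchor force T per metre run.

Resolving forces along and normal to the sliding plane, with the horizontal anchor force T adding T·sinα to the effective normal force and T·cosα acting up the plane against the driving force:
FS = [cL + (W cosα + T sinα) tanφ] / [W sinα − T cosα]
Without the anchor: N' = 98.0 kN/m, driving T_d = 106.9 kN/m, resisting R = 0·6.3 + 98.0·tan45.7° = 100.4 kN/m, FS = 0.94.
Setting FS = 1.41 and solving for T:
1.41·(106.9 − T cos47.5°) = 100.4 + T sin47.5°·tan45.7°
T·(sin47.5°·tan45.7° + 1.41·cos47.5°) = 1.41·106.9 − 100.4
T·(0.7373·1.0247 + 1.41·0.6756) = 150.7 − 100.4 = 50.4
T·1.7081 = 50.4
T = 29.5 kN/m

T = 29 kN/m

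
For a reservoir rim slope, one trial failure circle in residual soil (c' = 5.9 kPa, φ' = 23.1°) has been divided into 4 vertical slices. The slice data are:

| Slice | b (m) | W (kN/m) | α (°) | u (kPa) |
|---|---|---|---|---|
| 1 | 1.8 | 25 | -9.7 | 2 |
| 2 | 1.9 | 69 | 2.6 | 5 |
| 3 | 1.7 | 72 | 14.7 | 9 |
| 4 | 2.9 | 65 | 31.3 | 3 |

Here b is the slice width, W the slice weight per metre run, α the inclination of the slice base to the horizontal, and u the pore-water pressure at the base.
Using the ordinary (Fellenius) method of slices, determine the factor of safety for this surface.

FS = 2.53

Ordinary method of slices: FS = Σ[c'·Δl_i + (W_i cosα_i − u_i·Δl_i)·tanφ'] / Σ W_i sinα_i, with Δl_i = b_i / cosα_i.
Slice 1: Δl = 1.8/cos(-9.7°) = 1.826 m; N'_1 = 25·cos(-9.7°) − 2·1.826 = 21.0; c'Δl = 10.77; W sinα = -4.2
Slice 2: Δl = 1.9/cos2.6° = 1.902 m; N'_2 = 69·cos2.6° − 5·1.902 = 59.4; c'Δl = 11.22; W sinα = 3.1
Slice 3: Δl = 1.7/cos14.7° = 1.758 m; N'_3 = 72·cos14.7° − 9·1.758 = 53.8; c'Δl = 10.37; W sinα = 18.3
Slice 4: Δl = 2.9/cos31.3° = 3.394 m; N'_4 = 65·cos31.3° − 3·3.394 = 45.4; c'Δl = 20.02; W sinα = 33.8
Σc'Δl = 52.4 kN/m; ΣN' = 179.6 kN/m; ΣW sinα = 51.0 kN/m
Resisting = 52.4 + 179.6·tan23.1° = 52.4 + 76.6 = 129.0 kN/m
FS = 129.0 / 51.0 = 2.531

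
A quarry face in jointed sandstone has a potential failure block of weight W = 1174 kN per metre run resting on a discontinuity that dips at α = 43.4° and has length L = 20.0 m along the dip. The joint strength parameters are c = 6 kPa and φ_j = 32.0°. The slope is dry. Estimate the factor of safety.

FS = 0.81

Resolving the block weight along and normal to the plane and applying the Mohr–Coulomb strength on the joint:
N' = W cosα = 1174·cos43.4° = 853.0 kN/m
Driving force T = W sinα = 1174·sin43.4° = 806.6 kN/m
Resisting force R = c·L + N'·tanφ_j = 6·20.0 + 853.0·tan32.0° = 120.0 + 533.0 = 653.0 kN/m
FS = R / T = 653.0 / 806.6 = 0.810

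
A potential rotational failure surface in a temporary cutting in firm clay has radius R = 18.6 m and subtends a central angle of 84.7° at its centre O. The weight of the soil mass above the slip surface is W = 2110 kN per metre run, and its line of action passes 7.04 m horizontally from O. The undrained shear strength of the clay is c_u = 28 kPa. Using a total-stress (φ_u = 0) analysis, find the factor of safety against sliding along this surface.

Taking moments about the centre O, the resisting moment is provided by the undrained shear strength acting along the arc:
Arc length L_a = R·θ = 18.6·(84.7°·π/180) = 18.6·1.4783 = 27.50 m
M_R = c_u·L_a·R = 28·27.50·18.6 = 14320.1 kN·m/m
M_D = W·d = 2110·7.04 = 14854.4 kN·m/m
FS = M_R / M_D = 14320.1 / 14854.4 = 0.964

FS = 0.96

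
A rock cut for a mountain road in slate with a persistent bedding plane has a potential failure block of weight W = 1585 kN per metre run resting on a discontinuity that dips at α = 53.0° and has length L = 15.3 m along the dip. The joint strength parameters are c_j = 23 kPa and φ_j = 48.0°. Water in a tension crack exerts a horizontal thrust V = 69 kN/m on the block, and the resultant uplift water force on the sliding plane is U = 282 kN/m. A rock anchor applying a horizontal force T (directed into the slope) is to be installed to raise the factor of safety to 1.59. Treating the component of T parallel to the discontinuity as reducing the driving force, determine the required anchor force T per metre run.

T = 565 kN/m

Resolving forces along and normal to the sliding plane, with the horizontal anchor force T adding T·sinα to the effective normal force and T·cosα acting up the plane against the driving force:
FS = [c_jL + (W cosα − U − V sinα + T sinα) tanφ_j] / [W sinα + V cosα − T cosα]
Without the anchor: N' = 616.8 kN/m, driving T_d = 1307.4 kN/m, resisting R = 23·15.3 + 616.8·tan48.0° = 1036.9 kN/m, FS = 0.79.
Setting FS = 1.59 and solving for T:
1.59·(1307.4 − T cos53.0°) = 1036.9 + T sin53.0°·tan48.0°
T·(sin53.0°·tan48.0° + 1.59·cos53.0°) = 1.59·1307.4 − 1036.9
T·(0.7986·1.1106 + 1.59·0.6018) = 2078.7 − 1036.9 = 1041.8
T·1.8439 = 1041.8
T = 565.0 kN/m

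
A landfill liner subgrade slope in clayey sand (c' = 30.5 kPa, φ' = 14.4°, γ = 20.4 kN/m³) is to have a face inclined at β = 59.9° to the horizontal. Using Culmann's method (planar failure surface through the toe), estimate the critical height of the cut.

H_c = 16.76 m

Culmann's analysis gives the critical failure plane at α_cr = (β + φ')/2 = (59.9 + 14.4)/2 = 37.1°, and the critical height
H_c = (4c'/γ) · sinβ cosφ' / [1 − cos(β − φ')]
    = (4·30.5/20.4) · sin59.9°·cos14.4° / [1 − cos(45.5°)]
    = 5.980 · 0.8652·0.9686 / [1 − 0.7009]
    = 5.980 · 0.8380 / 0.2991
    = 16.76 m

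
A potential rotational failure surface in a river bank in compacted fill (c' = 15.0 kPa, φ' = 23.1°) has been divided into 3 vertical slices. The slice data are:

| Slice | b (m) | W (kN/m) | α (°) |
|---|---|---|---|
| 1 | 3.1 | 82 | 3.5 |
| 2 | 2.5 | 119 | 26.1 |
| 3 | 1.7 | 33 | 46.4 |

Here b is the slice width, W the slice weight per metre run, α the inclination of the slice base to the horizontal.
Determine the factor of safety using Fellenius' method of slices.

Ordinary method of slices: FS = Σ[c'·Δl_i + (W_i cosα_i)·tanφ'] / Σ W_i sinα_i, with Δl_i = b_i / cosα_i.
Slice 1: Δl = 3.1/cos3.5° = 3.106 m; N'_1 = 82·cos3.5° = 81.8; c'Δl = 46.59; W sinα = 5.0
Slice 2: Δl = 2.5/cos26.1° = 2.784 m; N'_2 = 119·cos26.1° = 106.9; c'Δl = 41.76; W sinα = 52.4
Slice 3: Δl = 1.7/cos46.4° = 2.465 m; N'_3 = 33·cos46.4° = 22.8; c'Δl = 36.98; W sinα = 23.9
Σc'Δl = 125.3 kN/m; ΣN' = 211.5 kN/m; ΣW sinα = 81.3 kN/m
Resisting = 125.3 + 211.5·tan23.1° = 125.3 + 90.2 = 215.5 kN/m
FS = 215.5 / 81.3 = 2.652

FS = 2.65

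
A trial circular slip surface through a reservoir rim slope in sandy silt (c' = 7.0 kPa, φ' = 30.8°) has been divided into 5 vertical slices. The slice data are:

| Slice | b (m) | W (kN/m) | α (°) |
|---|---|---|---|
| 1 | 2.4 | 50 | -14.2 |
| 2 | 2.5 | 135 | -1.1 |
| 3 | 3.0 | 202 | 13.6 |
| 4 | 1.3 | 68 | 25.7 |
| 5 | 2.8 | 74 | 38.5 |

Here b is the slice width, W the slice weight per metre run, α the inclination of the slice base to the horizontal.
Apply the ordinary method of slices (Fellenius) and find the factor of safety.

FS = 3.60

Ordinary method of slices: FS = Σ[c'·Δl_i + (W_i cosα_i)·tanφ'] / Σ W_i sinα_i, with Δl_i = b_i / cosα_i.
Slice 1: Δl = 2.4/cos(-14.2°) = 2.476 m; N'_1 = 50·cos(-14.2°) = 48.5; c'Δl = 17.33; W sinα = -12.3
Slice 2: Δl = 2.5/cos(-1.1°) = 2.500 m; N'_2 = 135·cos(-1.1°) = 135.0; c'Δl = 17.50; W sinα = -2.6
Slice 3: Δl = 3.0/cos13.6° = 3.087 m; N'_3 = 202·cos13.6° = 196.3; c'Δl = 21.61; W sinα = 47.5
Slice 4: Δl = 1.3/cos25.7° = 1.443 m; N'_4 = 68·cos25.7° = 61.3; c'Δl = 10.10; W sinα = 29.5
Slice 5: Δl = 2.8/cos38.5° = 3.578 m; N'_5 = 74·cos38.5° = 57.9; c'Δl = 25.04; W sinα = 46.1
Σc'Δl = 91.6 kN/m; ΣN' = 499.0 kN/m; ΣW sinα = 108.2 kN/m
Resisting = 91.6 + 499.0·tan30.8° = 91.6 + 297.4 = 389.0 kN/m
FS = 389.0 / 108.2 = 3.596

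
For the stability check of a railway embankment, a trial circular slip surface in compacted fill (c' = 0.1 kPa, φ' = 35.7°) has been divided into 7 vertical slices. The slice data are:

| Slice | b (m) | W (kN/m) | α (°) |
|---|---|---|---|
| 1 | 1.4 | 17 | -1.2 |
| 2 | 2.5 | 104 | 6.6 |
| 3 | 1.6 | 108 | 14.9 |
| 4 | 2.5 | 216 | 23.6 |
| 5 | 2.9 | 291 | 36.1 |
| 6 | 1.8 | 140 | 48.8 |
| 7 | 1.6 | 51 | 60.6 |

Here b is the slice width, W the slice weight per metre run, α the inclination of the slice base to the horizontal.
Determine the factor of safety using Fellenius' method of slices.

Ordinary method of slices: FS = Σ[c'·Δl_i + (W_i cosα_i)·tanφ'] / Σ W_i sinα_i, with Δl_i = b_i / cosα_i.
Slice 1: Δl = 1.4/cos(-1.2°) = 1.400 m; N'_1 = 17·cos(-1.2°) = 17.0; c'Δl = 0.14; W sinα = -0.4
Slice 2: Δl = 2.5/cos6.6° = 2.517 m; N'_2 = 104·cos6.6° = 103.3; c'Δl = 0.25; W sinα = 12.0
Slice 3: Δl = 1.6/cos14.9° = 1.656 m; N'_3 = 108·cos14.9° = 104.4; c'Δl = 0.17; W sinα = 27.8
Slice 4: Δl = 2.5/cos23.6° = 2.728 m; N'_4 = 216·cos23.6° = 197.9; c'Δl = 0.27; W sinα = 86.5
Slice 5: Δl = 2.9/cos36.1° = 3.589 m; N'_5 = 291·cos36.1° = 235.1; c'Δl = 0.36; W sinα = 171.5
Slice 6: Δl = 1.8/cos48.8° = 2.733 m; N'_6 = 140·cos48.8° = 92.2; c'Δl = 0.27; W sinα = 105.3
Slice 7: Δl = 1.6/cos60.6° = 3.259 m; N'_7 = 51·cos60.6° = 25.0; c'Δl = 0.33; W sinα = 44.4
Σc'Δl = 1.8 kN/m; ΣN' = 775.0 kN/m; ΣW sinα = 447.1 kN/m
Resisting = 1.8 + 775.0·tan35.7° = 1.8 + 556.9 = 558.7 kN/m
FS = 558.7 / 447.1 = 1.250

FS = 1.25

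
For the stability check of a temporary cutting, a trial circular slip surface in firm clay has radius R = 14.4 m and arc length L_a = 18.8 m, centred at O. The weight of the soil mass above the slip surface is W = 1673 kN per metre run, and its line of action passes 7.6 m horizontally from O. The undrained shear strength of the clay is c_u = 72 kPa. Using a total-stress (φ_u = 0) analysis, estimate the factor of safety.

Taking moments about the centre O, the resisting moment is provided by the undrained shear strength acting along the arc:
M_R = c_u·L_a·R = 72·18.80·14.4 = 19491.8 kN·m/m
M_D = W·d = 1673·7.6 = 12714.8 kN·m/m
FS = M_R / M_D = 19491.8 / 12714.8 = 1.533

FS = 1.53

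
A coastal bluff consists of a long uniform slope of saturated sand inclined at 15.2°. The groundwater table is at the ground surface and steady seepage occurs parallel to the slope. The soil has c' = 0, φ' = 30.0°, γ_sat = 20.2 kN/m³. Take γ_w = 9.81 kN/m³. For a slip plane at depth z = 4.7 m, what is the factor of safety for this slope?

FS = 1.09

With seepage parallel to the slope and the water table at the surface, the effective normal stress on the slip plane uses the buoyant unit weight γ' = γ_sat − γ_w while the driving shear stress uses γ_sat:
FS = [c' + γ' z cos²β tanφ'] / [γ_sat z sinβ cosβ]
(For c' = 0 this reduces to FS = (γ'/γ_sat)·tanφ'/tanβ.)
γ' = 20.2 − 9.81 = 10.39 kN/m³
Numerator = 0.0 + 10.39·4.7·cos²15.2°·tan30.0° = 0.0 + 10.39·4.7·0.9313·0.5774 = 26.256 kPa
Denominator = 20.2·4.7·sin15.2°·cos15.2° = 20.2·4.7·0.2622·0.9650 = 24.021 kPa
FS = 26.256 / 24.021 = 1.093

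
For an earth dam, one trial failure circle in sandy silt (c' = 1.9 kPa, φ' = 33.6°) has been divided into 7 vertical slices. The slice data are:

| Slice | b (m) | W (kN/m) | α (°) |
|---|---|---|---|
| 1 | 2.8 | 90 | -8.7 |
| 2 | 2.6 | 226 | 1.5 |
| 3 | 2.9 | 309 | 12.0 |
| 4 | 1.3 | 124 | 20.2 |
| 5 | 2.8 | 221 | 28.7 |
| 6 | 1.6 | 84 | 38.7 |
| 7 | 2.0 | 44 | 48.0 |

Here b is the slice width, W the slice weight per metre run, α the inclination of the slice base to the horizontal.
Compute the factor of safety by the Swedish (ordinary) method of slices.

Ordinary method of slices: FS = Σ[c'·Δl_i + (W_i cosα_i)·tanφ'] / Σ W_i sinα_i, with Δl_i = b_i / cosα_i.
Slice 1: Δl = 2.8/cos(-8.7°) = 2.833 m; N'_1 = 90·cos(-8.7°) = 89.0; c'Δl = 5.38; W sinα = -13.6
Slice 2: Δl = 2.6/cos1.5° = 2.601 m; N'_2 = 226·cos1.5° = 225.9; c'Δl = 4.94; W sinα = 5.9
Slice 3: Δl = 2.9/cos12.0° = 2.965 m; N'_3 = 309·cos12.0° = 302.2; c'Δl = 5.63; W sinα = 64.2
Slice 4: Δl = 1.3/cos20.2° = 1.385 m; N'_4 = 124·cos20.2° = 116.4; c'Δl = 2.63; W sinα = 42.8
Slice 5: Δl = 2.8/cos28.7° = 3.192 m; N'_5 = 221·cos28.7° = 193.8; c'Δl = 6.07; W sinα = 106.1
Slice 6: Δl = 1.6/cos38.7° = 2.050 m; N'_6 = 84·cos38.7° = 65.6; c'Δl = 3.90; W sinα = 52.5
Slice 7: Δl = 2.0/cos48.0° = 2.989 m; N'_7 = 44·cos48.0° = 29.4; c'Δl = 5.68; W sinα = 32.7
Σc'Δl = 34.2 kN/m; ΣN' = 1022.4 kN/m; ΣW sinα = 290.7 kN/m
Resisting = 34.2 + 1022.4·tan33.6° = 34.2 + 679.3 = 713.5 kN/m
FS = 713.5 / 290.7 = 2.454

FS = 2.45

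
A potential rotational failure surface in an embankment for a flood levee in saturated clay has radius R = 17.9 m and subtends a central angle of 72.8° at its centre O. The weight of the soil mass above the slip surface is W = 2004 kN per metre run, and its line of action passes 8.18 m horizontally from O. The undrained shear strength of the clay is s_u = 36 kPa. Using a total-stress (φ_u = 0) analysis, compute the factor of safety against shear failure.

Taking moments about the centre O, the resisting moment is provided by the undrained shear strength acting along the arc:
Arc length L_a = R·θ = 17.9·(72.8°·π/180) = 17.9·1.2706 = 22.74 m
M_R = s_u·L_a·R = 36·22.74·17.9 = 14656.1 kN·m/m
M_D = W·d = 2004·8.18 = 16392.7 kN·m/m
FS = M_R / M_D = 14656.1 / 16392.7 = 0.894

FS = 0.89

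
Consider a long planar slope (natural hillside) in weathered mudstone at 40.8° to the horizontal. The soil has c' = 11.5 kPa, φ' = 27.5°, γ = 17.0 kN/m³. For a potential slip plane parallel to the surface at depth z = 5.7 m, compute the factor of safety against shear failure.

FS = 0.84

For an infinite slope with a slip plane parallel to the surface (no pore pressure): FS = [c' + γz cos²β tanφ'] / [γz sinβ cosβ].
γz = 17.0·5.7 = 96.90 kN/m²
Numerator = 11.5 + 96.90·cos²40.8°·tan27.5° = 11.5 + 96.90·0.5730·0.5206 = 40.406 kPa
Denominator = 96.90·sin40.8°·cos40.8° = 96.90·0.6534·0.7570 = 47.930 kPa
FS = 40.406 / 47.930 = 0.843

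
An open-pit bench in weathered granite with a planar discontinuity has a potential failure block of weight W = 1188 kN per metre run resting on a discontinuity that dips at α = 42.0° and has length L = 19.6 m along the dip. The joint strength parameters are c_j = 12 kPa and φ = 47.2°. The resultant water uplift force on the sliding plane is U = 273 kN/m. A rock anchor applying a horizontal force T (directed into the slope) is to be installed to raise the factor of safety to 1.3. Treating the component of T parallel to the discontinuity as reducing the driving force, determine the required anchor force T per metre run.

Resolving forces along and normal to the sliding plane, with the horizontal anchor force T adding T·sinα to the effective normal force and T·cosα acting up the plane against the driving force:
FS = [c_jL + (W cosα − U + T sinα) tanφ] / [W sinα − T cosα]
Without the anchor: N' = 609.9 kN/m, driving T_d = 794.9 kN/m, resisting R = 12·19.6 + 609.9·tan47.2° = 893.8 kN/m, FS = 1.12.
Setting FS = 1.3 and solving for T:
1.3·(794.9 − T cos42.0°) = 893.8 + T sin42.0°·tan47.2°
T·(sin42.0°·tan47.2° + 1.3·cos42.0°) = 1.3·794.9 − 893.8
T·(0.6691·1.0799 + 1.3·0.7431) = 1033.4 − 893.8 = 139.6
T·1.6887 = 139.6
T = 82.7 kN/m

T = 83 kN/m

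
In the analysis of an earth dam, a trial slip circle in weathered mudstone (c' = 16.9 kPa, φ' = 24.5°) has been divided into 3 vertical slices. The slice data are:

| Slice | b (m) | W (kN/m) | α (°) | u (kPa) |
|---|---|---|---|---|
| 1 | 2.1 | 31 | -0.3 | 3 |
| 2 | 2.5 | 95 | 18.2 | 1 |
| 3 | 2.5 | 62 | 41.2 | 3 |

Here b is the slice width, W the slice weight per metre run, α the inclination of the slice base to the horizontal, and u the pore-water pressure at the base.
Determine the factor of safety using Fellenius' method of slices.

Ordinary method of slices: FS = Σ[c'·Δl_i + (W_i cosα_i − u_i·Δl_i)·tanφ'] / Σ W_i sinα_i, with Δl_i = b_i / cosα_i.
Slice 1: Δl = 2.1/cos(-0.3°) = 2.100 m; N'_1 = 31·cos(-0.3°) − 3·2.100 = 24.7; c'Δl = 35.49; W sinα = -0.2
Slice 2: Δl = 2.5/cos18.2° = 2.632 m; N'_2 = 95·cos18.2° − 1·2.632 = 87.6; c'Δl = 44.47; W sinα = 29.7
Slice 3: Δl = 2.5/cos41.2° = 3.323 m; N'_3 = 62·cos41.2° − 3·3.323 = 36.7; c'Δl = 56.15; W sinα = 40.8
Σc'Δl = 136.1 kN/m; ΣN' = 149.0 kN/m; ΣW sinα = 70.3 kN/m
Resisting = 136.1 + 149.0·tan24.5° = 136.1 + 67.9 = 204.0 kN/m
FS = 204.0 / 70.3 = 2.900

FS = 2.90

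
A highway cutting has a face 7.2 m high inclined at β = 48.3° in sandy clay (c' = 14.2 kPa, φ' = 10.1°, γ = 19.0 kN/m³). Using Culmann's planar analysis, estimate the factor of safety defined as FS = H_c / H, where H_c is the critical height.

H_c = (4c'/γ) · sinβ cosφ' / [1 − cos(β − φ')]
    = (4·14.2/19.0) · sin48.3°·cos10.1° / [1 − cos38.2°]
    = 2.989 · 0.7351 / 0.2141 = 10.26 m
FS = H_c / H = 10.26 / 7.2 = 1.425

FS = 1.43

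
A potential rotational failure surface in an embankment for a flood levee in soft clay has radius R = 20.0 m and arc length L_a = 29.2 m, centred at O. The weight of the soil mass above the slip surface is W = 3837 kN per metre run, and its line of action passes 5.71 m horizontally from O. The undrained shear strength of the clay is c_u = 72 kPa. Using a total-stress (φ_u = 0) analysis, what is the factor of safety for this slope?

FS = 1.92

Taking moments about the centre O, the resisting moment is provided by the undrained shear strength acting along the arc:
M_R = c_u·L_a·R = 72·29.20·20.0 = 42048.0 kN·m/m
M_D = W·d = 3837·5.71 = 21909.3 kN·m/m
FS = M_R / M_D = 42048.0 / 21909.3 = 1.919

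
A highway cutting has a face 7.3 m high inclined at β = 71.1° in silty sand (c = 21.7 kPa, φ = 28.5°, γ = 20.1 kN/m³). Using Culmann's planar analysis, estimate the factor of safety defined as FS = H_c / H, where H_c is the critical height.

FS = 1.86

H_c = (4c/γ) · sinβ cosφ / [1 − cos(β − φ)]
    = (4·21.7/20.1) · sin71.1°·cos28.5° / [1 − cos42.6°]
    = 4.318 · 0.8314 / 0.2639 = 13.61 m
FS = H_c / H = 13.61 / 7.3 = 1.864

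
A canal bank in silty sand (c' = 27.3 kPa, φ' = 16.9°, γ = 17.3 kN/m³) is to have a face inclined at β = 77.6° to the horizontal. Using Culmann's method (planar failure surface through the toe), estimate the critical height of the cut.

H_c = 11.55 m

Culmann's analysis gives the critical failure plane at α_cr = (β + φ')/2 = (77.6 + 16.9)/2 = 47.2°, and the critical height
H_c = (4c'/γ) · sinβ cosφ' / [1 − cos(β − φ')]
    = (4·27.3/17.3) · sin77.6°·cos16.9° / [1 − cos(60.7°)]
    = 6.312 · 0.9767·0.9568 / [1 − 0.4894]
    = 6.312 · 0.9345 / 0.5106
    = 11.55 m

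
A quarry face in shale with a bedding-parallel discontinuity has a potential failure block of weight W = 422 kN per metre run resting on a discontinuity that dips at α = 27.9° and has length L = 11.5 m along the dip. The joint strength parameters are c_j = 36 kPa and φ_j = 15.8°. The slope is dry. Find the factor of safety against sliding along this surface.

FS = 2.63

Resolving the block weight along and normal to the plane and applying the Mohr–Coulomb strength on the joint:
N' = W cosα = 422·cos27.9° = 372.9 kN/m
Driving force T = W sinα = 422·sin27.9° = 197.5 kN/m
Resisting force R = c_j·L + N'·tanφ_j = 36·11.5 + 372.9·tan15.8° = 414.0 + 105.5 = 519.5 kN/m
FS = R / T = 519.5 / 197.5 = 2.631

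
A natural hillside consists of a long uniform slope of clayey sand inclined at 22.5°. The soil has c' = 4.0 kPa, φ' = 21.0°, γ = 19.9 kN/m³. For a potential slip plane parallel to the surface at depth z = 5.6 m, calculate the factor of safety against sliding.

FS = 1.03

For an infinite slope with a slip plane parallel to the surface (no pore pressure): FS = [c' + γz cos²β tanφ'] / [γz sinβ cosβ].
γz = 19.9·5.6 = 111.44 kN/m²
Numerator = 4.0 + 111.44·cos²22.5°·tan21.0° = 4.0 + 111.44·0.8536·0.3839 = 40.513 kPa
Denominator = 111.44·sin22.5°·cos22.5° = 111.44·0.3827·0.9239 = 39.400 kPa
FS = 40.513 / 39.400 = 1.028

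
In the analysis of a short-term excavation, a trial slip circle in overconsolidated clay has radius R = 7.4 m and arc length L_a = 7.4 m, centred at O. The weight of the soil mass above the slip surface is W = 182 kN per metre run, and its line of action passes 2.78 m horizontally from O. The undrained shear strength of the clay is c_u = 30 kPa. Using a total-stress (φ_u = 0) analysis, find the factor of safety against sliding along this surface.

Taking moments about the centre O, the resisting moment is provided by the undrained shear strength acting along the arc:
M_R = c_u·L_a·R = 30·7.40·7.4 = 1642.8 kN·m/m
M_D = W·d = 182·2.78 = 506.0 kN·m/m
FS = M_R / M_D = 1642.8 / 506.0 = 3.247

FS = 3.25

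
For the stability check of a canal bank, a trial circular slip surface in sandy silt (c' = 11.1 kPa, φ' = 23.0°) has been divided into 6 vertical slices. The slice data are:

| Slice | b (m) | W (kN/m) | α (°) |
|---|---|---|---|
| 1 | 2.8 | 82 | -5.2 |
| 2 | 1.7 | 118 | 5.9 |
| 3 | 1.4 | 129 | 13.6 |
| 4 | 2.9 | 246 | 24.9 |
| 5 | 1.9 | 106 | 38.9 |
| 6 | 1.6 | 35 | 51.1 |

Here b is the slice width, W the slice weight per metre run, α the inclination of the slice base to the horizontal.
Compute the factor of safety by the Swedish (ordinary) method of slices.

Ordinary method of slices: FS = Σ[c'·Δl_i + (W_i cosα_i)·tanφ'] / Σ W_i sinα_i, with Δl_i = b_i / cosα_i.
Slice 1: Δl = 2.8/cos(-5.2°) = 2.812 m; N'_1 = 82·cos(-5.2°) = 81.7; c'Δl = 31.21; W sinα = -7.4
Slice 2: Δl = 1.7/cos5.9° = 1.709 m; N'_2 = 118·cos5.9° = 117.4; c'Δl = 18.97; W sinα = 12.1
Slice 3: Δl = 1.4/cos13.6° = 1.440 m; N'_3 = 129·cos13.6° = 125.4; c'Δl = 15.99; W sinα = 30.3
Slice 4: Δl = 2.9/cos24.9° = 3.197 m; N'_4 = 246·cos24.9° = 223.1; c'Δl = 35.49; W sinα = 103.6
Slice 5: Δl = 1.9/cos38.9° = 2.441 m; N'_5 = 106·cos38.9° = 82.5; c'Δl = 27.10; W sinα = 66.6
Slice 6: Δl = 1.6/cos51.1° = 2.548 m; N'_6 = 35·cos51.1° = 22.0; c'Δl = 28.28; W sinα = 27.2
Σc'Δl = 157.0 kN/m; ΣN' = 652.0 kN/m; ΣW sinα = 232.4 kN/m
Resisting = 157.0 + 652.0·tan23.0° = 157.0 + 276.8 = 433.8 kN/m
FS = 433.8 / 232.4 = 1.867

FS = 1.87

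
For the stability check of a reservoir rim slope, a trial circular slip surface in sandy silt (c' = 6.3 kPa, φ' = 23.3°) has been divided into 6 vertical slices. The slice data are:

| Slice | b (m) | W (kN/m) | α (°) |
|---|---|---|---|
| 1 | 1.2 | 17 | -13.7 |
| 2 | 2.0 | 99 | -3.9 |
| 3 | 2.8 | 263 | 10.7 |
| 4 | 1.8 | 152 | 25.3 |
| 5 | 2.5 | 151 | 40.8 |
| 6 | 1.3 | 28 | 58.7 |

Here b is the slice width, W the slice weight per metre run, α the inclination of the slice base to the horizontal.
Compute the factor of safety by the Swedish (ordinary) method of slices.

FS = 1.61

Ordinary method of slices: FS = Σ[c'·Δl_i + (W_i cosα_i)·tanφ'] / Σ W_i sinα_i, with Δl_i = b_i / cosα_i.
Slice 1: Δl = 1.2/cos(-13.7°) = 1.235 m; N'_1 = 17·cos(-13.7°) = 16.5; c'Δl = 7.78; W sinα = -4.0
Slice 2: Δl = 2.0/cos(-3.9°) = 2.005 m; N'_2 = 99·cos(-3.9°) = 98.8; c'Δl = 12.63; W sinα = -6.7
Slice 3: Δl = 2.8/cos10.7° = 2.850 m; N'_3 = 263·cos10.7° = 258.4; c'Δl = 17.95; W sinα = 48.8
Slice 4: Δl = 1.8/cos25.3° = 1.991 m; N'_4 = 152·cos25.3° = 137.4; c'Δl = 12.54; W sinα = 65.0
Slice 5: Δl = 2.5/cos40.8° = 3.303 m; N'_5 = 151·cos40.8° = 114.3; c'Δl = 20.81; W sinα = 98.7
Slice 6: Δl = 1.3/cos58.7° = 2.502 m; N'_6 = 28·cos58.7° = 14.5; c'Δl = 15.76; W sinα = 23.9
Σc'Δl = 87.5 kN/m; ΣN' = 640.0 kN/m; ΣW sinα = 225.6 kN/m
Resisting = 87.5 + 640.0·tan23.3° = 87.5 + 275.6 = 363.1 kN/m
FS = 363.1 / 225.6 = 1.609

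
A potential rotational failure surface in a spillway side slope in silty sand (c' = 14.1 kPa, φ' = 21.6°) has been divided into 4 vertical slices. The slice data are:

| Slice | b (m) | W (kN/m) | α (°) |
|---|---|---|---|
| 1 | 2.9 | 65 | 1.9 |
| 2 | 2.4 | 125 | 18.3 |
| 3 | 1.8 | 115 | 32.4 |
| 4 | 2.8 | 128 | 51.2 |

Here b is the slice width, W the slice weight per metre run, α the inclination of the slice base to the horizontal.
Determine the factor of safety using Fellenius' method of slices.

Ordinary method of slices: FS = Σ[c'·Δl_i + (W_i cosα_i)·tanφ'] / Σ W_i sinα_i, with Δl_i = b_i / cosα_i.
Slice 1: Δl = 2.9/cos1.9° = 2.902 m; N'_1 = 65·cos1.9° = 65.0; c'Δl = 40.91; W sinα = 2.2
Slice 2: Δl = 2.4/cos18.3° = 2.528 m; N'_2 = 125·cos18.3° = 118.7; c'Δl = 35.64; W sinα = 39.2
Slice 3: Δl = 1.8/cos32.4° = 2.132 m; N'_3 = 115·cos32.4° = 97.1; c'Δl = 30.06; W sinα = 61.6
Slice 4: Δl = 2.8/cos51.2° = 4.469 m; N'_4 = 128·cos51.2° = 80.2; c'Δl = 63.01; W sinα = 99.8
Σc'Δl = 169.6 kN/m; ΣN' = 360.9 kN/m; ΣW sinα = 202.8 kN/m
Resisting = 169.6 + 360.9·tan21.6° = 169.6 + 142.9 = 312.5 kN/m
FS = 312.5 / 202.8 = 1.541

FS = 1.54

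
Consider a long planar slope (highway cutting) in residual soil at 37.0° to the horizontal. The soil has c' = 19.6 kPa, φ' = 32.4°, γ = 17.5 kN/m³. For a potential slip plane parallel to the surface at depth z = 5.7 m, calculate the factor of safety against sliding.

FS = 1.25

For an infinite slope with a slip plane parallel to the surface (no pore pressure): FS = [c' + γz cos²β tanφ'] / [γz sinβ cosβ].
γz = 17.5·5.7 = 99.75 kN/m²
Numerator = 19.6 + 99.75·cos²37.0°·tan32.4° = 19.6 + 99.75·0.6378·0.6346 = 59.976 kPa
Denominator = 99.75·sin37.0°·cos37.0° = 99.75·0.6018·0.7986 = 47.943 kPa
FS = 59.976 / 47.943 = 1.251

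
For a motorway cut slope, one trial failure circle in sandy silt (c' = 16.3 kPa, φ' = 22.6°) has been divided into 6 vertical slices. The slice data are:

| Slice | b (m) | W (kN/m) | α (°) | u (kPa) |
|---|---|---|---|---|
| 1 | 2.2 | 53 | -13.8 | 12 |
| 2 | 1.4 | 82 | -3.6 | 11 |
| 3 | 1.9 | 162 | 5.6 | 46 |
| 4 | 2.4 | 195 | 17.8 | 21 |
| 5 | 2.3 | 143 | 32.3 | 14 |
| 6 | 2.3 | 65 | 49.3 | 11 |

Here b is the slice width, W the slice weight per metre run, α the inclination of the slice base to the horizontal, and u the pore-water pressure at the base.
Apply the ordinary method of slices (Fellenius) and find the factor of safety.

FS = 2.15

Ordinary method of slices: FS = Σ[c'·Δl_i + (W_i cosα_i − u_i·Δl_i)·tanφ'] / Σ W_i sinα_i, with Δl_i = b_i / cosα_i.
Slice 1: Δl = 2.2/cos(-13.8°) = 2.265 m; N'_1 = 53·cos(-13.8°) − 12·2.265 = 24.3; c'Δl = 36.93; W sinα = -12.6
Slice 2: Δl = 1.4/cos(-3.6°) = 1.403 m; N'_2 = 82·cos(-3.6°) − 11·1.403 = 66.4; c'Δl = 22.87; W sinα = -5.1
Slice 3: Δl = 1.9/cos5.6° = 1.909 m; N'_3 = 162·cos5.6° − 46·1.909 = 73.4; c'Δl = 31.12; W sinα = 15.8
Slice 4: Δl = 2.4/cos17.8° = 2.521 m; N'_4 = 195·cos17.8° − 21·2.521 = 132.7; c'Δl = 41.09; W sinα = 59.6
Slice 5: Δl = 2.3/cos32.3° = 2.721 m; N'_5 = 143·cos32.3° − 14·2.721 = 82.8; c'Δl = 44.35; W sinα = 76.4
Slice 6: Δl = 2.3/cos49.3° = 3.527 m; N'_6 = 65·cos49.3° − 11·3.527 = 3.6; c'Δl = 57.49; W sinα = 49.3
Σc'Δl = 233.8 kN/m; ΣN' = 383.2 kN/m; ΣW sinα = 183.3 kN/m
Resisting = 233.8 + 383.2·tan22.6° = 233.8 + 159.5 = 393.4 kN/m
FS = 393.4 / 183.3 = 2.146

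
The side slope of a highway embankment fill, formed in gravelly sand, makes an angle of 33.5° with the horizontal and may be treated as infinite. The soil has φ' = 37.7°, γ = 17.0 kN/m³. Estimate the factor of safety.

For a dry cohesionless infinite slope the factor of safety is FS = tanφ' / tanβ.
FS = tan37.7° / tan33.5° = 0.7729 / 0.6619 = 1.168

FS = 1.17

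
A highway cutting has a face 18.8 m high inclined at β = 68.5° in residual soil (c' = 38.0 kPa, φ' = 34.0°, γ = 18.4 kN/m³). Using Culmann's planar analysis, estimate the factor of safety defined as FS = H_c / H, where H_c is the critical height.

FS = 1.93

H_c = (4c'/γ) · sinβ cosφ' / [1 − cos(β − φ')]
    = (4·38.0/18.4) · sin68.5°·cos34.0° / [1 − cos34.5°]
    = 8.261 · 0.7714 / 0.1759 = 36.23 m
FS = H_c / H = 36.23 / 18.8 = 1.927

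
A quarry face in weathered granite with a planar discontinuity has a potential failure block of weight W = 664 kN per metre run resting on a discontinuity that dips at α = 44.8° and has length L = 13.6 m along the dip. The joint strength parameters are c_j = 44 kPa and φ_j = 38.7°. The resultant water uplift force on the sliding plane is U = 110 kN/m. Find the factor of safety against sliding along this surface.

Resolving the block weight along and normal to the plane and applying the Mohr–Coulomb strength on the joint:
N' = W cosα − U = 664·cos44.8° − 110 = 361.2 kN/m
Driving force T = W sinα = 664·sin44.8° = 467.9 kN/m
Resisting force R = c_j·L + N'·tanφ_j = 44·13.6 + 361.2·tan38.7° = 598.4 + 289.3 = 887.7 kN/m
FS = R / T = 887.7 / 467.9 = 1.897

FS = 1.90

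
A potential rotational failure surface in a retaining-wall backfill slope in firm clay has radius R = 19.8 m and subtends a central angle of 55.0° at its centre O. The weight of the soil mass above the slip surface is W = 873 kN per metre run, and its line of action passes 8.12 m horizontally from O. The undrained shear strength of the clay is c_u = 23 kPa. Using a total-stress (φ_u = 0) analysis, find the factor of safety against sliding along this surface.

Taking moments about the centre O, the resisting moment is provided by the undrained shear strength acting along the arc:
Arc length L_a = R·θ = 19.8·(55.0°·π/180) = 19.8·0.9599 = 19.01 m
M_R = c_u·L_a·R = 23·19.01·19.8 = 8655.6 kN·m/m
M_D = W·d = 873·8.12 = 7088.8 kN·m/m
FS = M_R / M_D = 8655.6 / 7088.8 = 1.221

FS = 1.22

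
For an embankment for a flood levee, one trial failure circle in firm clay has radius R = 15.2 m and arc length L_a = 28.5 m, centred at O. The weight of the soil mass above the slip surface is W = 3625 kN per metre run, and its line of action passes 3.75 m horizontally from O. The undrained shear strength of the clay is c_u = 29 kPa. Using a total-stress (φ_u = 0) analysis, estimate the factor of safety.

Taking moments about the centre O, the resisting moment is provided by the undrained shear strength acting along the arc:
M_R = c_u·L_a·R = 29·28.50·15.2 = 12562.8 kN·m/m
M_D = W·d = 3625·3.75 = 13593.8 kN·m/m
FS = M_R / M_D = 12562.8 / 13593.8 = 0.924

FS = 0.92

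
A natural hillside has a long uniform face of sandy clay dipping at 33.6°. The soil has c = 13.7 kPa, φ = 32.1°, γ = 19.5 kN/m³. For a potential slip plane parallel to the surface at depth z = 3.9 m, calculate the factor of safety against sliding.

FS = 1.33

For an infinite slope with a slip plane parallel to the surface (no pore pressure): FS = [c + γz cos²β tanφ] / [γz sinβ cosβ].
γz = 19.5·3.9 = 76.05 kN/m²
Numerator = 13.7 + 76.05·cos²33.6°·tan32.1° = 13.7 + 76.05·0.6938·0.6273 = 46.796 kPa
Denominator = 76.05·sin33.6°·cos33.6° = 76.05·0.5534·0.8329 = 35.054 kPa
FS = 46.796 / 35.054 = 1.335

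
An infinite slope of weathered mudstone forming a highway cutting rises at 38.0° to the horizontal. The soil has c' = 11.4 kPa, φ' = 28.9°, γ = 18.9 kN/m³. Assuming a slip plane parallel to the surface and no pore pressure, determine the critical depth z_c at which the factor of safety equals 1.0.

z_c = 4.24 m

Setting FS = 1.00 in FS = [c' + γz cos²β tanφ'] / [γz sinβ cosβ] and solving for z:
z = c' / [γ cosβ (FS·sinβ − cosβ·tanφ')]
  = 11.4 / [18.9·cos38.0°·(1.00·sin38.0° − cos38.0°·tan28.9°)]
  = 11.4 / [18.9·0.7880·(1.00·0.6157 − 0.7880·0.5520)]
  = 11.4 / 2.6906 = 4.237 m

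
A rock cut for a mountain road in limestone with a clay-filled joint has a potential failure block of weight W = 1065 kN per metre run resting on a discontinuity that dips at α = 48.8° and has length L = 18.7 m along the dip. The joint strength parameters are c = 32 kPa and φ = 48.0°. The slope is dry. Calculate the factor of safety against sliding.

Resolving the block weight along and normal to the plane and applying the Mohr–Coulomb strength on the joint:
N' = W cosα = 1065·cos48.8° = 701.5 kN/m
Driving force T = W sinα = 1065·sin48.8° = 801.3 kN/m
Resisting force R = c·L + N'·tanφ = 32·18.7 + 701.5·tan48.0° = 598.4 + 779.1 = 1377.5 kN/m
FS = R / T = 1377.5 / 801.3 = 1.719

FS = 1.72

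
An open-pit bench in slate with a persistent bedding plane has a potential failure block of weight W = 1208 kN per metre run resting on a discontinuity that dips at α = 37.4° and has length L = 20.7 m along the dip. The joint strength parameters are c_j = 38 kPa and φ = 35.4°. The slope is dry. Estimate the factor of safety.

FS = 2.00

Resolving the block weight along and normal to the plane and applying the Mohr–Coulomb strength on the joint:
N' = W cosα = 1208·cos37.4° = 959.7 kN/m
Driving force T = W sinα = 1208·sin37.4° = 733.7 kN/m
Resisting force R = c_j·L + N'·tanφ = 38·20.7 + 959.7·tan35.4° = 786.6 + 682.0 = 1468.6 kN/m
FS = R / T = 1468.6 / 733.7 = 2.002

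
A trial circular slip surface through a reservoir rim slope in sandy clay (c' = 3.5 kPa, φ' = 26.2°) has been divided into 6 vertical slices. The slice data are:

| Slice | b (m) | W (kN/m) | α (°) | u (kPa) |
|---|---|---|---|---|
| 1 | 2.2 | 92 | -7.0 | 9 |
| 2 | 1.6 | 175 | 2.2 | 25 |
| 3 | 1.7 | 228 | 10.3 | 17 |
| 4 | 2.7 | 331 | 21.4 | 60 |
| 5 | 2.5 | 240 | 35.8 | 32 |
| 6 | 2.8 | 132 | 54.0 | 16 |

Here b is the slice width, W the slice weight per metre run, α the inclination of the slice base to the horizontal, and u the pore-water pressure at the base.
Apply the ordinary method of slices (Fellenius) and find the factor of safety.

FS = 0.91

Ordinary method of slices: FS = Σ[c'·Δl_i + (W_i cosα_i − u_i·Δl_i)·tanφ'] / Σ W_i sinα_i, with Δl_i = b_i / cosα_i.
Slice 1: Δl = 2.2/cos(-7.0°) = 2.217 m; N'_1 = 92·cos(-7.0°) − 9·2.217 = 71.4; c'Δl = 7.76; W sinα = -11.2
Slice 2: Δl = 1.6/cos2.2° = 1.601 m; N'_2 = 175·cos2.2° − 25·1.601 = 134.8; c'Δl = 5.60; W sinα = 6.7
Slice 3: Δl = 1.7/cos10.3° = 1.728 m; N'_3 = 228·cos10.3° − 17·1.728 = 195.0; c'Δl = 6.05; W sinα = 40.8
Slice 4: Δl = 2.7/cos21.4° = 2.900 m; N'_4 = 331·cos21.4° − 60·2.900 = 134.2; c'Δl = 10.15; W sinα = 120.8
Slice 5: Δl = 2.5/cos35.8° = 3.082 m; N'_5 = 240·cos35.8° − 32·3.082 = 96.0; c'Δl = 10.79; W sinα = 140.4
Slice 6: Δl = 2.8/cos54.0° = 4.764 m; N'_6 = 132·cos54.0° − 16·4.764 = 1.4; c'Δl = 16.67; W sinα = 106.8
Σc'Δl = 57.0 kN/m; ΣN' = 632.7 kN/m; ΣW sinα = 404.2 kN/m
Resisting = 57.0 + 632.7·tan26.2° = 57.0 + 311.3 = 368.4 kN/m
FS = 368.4 / 404.2 = 0.911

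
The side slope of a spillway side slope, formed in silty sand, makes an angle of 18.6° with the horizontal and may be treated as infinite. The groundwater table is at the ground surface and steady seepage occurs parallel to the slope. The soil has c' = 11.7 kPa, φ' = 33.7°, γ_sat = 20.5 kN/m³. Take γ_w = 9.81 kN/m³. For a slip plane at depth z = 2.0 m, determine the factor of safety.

With seepage parallel to the slope and the water table at the surface, the effective normal stress on the slip plane uses the buoyant unit weight γ' = γ_sat − γ_w while the driving shear stress uses γ_sat:
FS = [c' + γ' z cos²β tanφ'] / [γ_sat z sinβ cosβ]
γ' = 20.5 − 9.81 = 10.69 kN/m³
Numerator = 11.7 + 10.69·2.0·cos²18.6°·tan33.7° = 11.7 + 10.69·2.0·0.8983·0.6669 = 24.508 kPa
Denominator = 20.5·2.0·sin18.6°·cos18.6° = 20.5·2.0·0.3190·0.9478 = 12.394 kPa
FS = 24.508 / 12.394 = 1.977

FS = 1.98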